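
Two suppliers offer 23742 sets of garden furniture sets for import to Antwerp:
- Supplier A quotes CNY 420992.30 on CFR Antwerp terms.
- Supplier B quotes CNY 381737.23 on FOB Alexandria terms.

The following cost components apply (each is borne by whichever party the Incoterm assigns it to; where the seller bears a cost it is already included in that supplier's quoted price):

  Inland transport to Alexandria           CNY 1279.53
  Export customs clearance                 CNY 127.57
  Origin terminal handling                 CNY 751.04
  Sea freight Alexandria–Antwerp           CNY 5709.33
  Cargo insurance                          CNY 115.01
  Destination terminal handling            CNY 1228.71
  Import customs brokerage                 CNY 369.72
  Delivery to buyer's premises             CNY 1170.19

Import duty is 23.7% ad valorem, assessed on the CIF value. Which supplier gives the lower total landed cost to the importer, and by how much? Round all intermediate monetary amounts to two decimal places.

Supplier B is cheaper by CNY 41496.08

Supplier A (CFR):
CIF value = CFR price + insurance = 420992.30 + 115.01 = 421107.31
Import duty = 421107.31 × 23.7% = 99802.43
Buyer bears (A): 115.01 + 1228.71 + 369.72 + 1170.19 = 2883.63
Landed cost (A) = invoice 420992.30 + 2883.63 + duty 99802.43 = 523678.36
Supplier B (FOB):
CIF value = FOB price + freight + insurance = 381737.23 + 5709.33 + 115.01 = 387561.57
Import duty = 387561.57 × 23.7% = 91852.09
Buyer bears (B): 5709.33 + 115.01 + 1228.71 + 369.72 + 1170.19 = 8592.96
Landed cost (B) = invoice 381737.23 + 8592.96 + duty 91852.09 = 482182.28
Difference = |523678.36 − 482182.28| = 41496.08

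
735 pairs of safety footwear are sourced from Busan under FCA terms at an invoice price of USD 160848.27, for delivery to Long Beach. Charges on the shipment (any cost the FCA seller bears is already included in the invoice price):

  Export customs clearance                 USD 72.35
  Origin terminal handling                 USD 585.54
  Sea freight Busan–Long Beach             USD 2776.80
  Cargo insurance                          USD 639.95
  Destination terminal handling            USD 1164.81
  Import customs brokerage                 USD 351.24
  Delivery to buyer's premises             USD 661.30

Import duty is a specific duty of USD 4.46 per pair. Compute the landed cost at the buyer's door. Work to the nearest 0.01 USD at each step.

Total landed cost: USD 170306.01

FCA: the seller delivers export-cleared goods to the carrier; the buyer bears costs from that point.
Already in the invoice (seller's account under FCA): export clearance — exclude.
CIF value = FCA price + origin terminal + freight + insurance = 160848.27 + 585.54 + 2776.80 + 639.95 = 164850.56
Import duty = 735 × 4.46 = 3278.10
Buyer bears: origin terminal 585.54 + freight 2776.80 + insurance 639.95 + destination terminal 1164.81 + brokerage 351.24 + delivery 661.30 + duty 3278.10 = 9457.74
Landed cost = invoice 160848.27 + 9457.74 = 170306.01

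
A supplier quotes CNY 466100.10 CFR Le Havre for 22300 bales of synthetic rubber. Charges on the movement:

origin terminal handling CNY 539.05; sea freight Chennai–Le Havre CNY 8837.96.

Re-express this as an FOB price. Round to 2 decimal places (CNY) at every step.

FOB price: CNY 457262.14

Not relevant to the conversion: origin terminal — on the seller under both CFR and FOB; already in the CFR price and stays in the FOB price.
From CFR to FOB, the seller no longer bears: freight.
FOB price = 466100.10 − 8837.96 = 457262.14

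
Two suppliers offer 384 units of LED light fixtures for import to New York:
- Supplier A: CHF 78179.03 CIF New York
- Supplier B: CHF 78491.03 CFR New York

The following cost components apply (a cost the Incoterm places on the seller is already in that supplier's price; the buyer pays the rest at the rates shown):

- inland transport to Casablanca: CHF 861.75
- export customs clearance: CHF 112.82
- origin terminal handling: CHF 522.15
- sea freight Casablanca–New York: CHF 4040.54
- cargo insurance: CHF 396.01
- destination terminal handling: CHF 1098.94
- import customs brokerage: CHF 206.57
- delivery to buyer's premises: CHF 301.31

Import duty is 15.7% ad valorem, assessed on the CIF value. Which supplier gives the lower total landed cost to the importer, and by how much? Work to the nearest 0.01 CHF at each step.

Supplier A is cheaper by CHF 819.17

Supplier A (CIF):
The CIF price already equals the CIF value: 78179.03
Import duty = 78179.03 × 15.7% = 12274.11
Buyer bears (A): 1098.94 + 206.57 + 301.31 = 1606.82
Landed cost (A) = invoice 78179.03 + 1606.82 + duty 12274.11 = 92059.96
Supplier B (CFR):
CIF value = CFR price + insurance = 78491.03 + 396.01 = 78887.04
Import duty = 78887.04 × 15.7% = 12385.27
Buyer bears (B): 396.01 + 1098.94 + 206.57 + 301.31 = 2002.83
Landed cost (B) = invoice 78491.03 + 2002.83 + duty 12385.27 = 92879.13
Difference = |92059.96 − 92879.13| = 819.17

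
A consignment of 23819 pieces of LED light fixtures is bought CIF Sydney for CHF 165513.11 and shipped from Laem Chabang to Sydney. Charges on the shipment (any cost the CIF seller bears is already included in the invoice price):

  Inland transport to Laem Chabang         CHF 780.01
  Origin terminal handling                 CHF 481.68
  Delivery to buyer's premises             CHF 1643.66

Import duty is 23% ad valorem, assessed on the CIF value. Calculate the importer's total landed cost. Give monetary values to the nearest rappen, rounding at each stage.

Total landed cost: CHF 205224.79

CIF: the seller pays costs through ocean freight and marine insurance to the destination port.
Already in the invoice (seller's account under CIF): inland to port, origin terminal — exclude.
The CIF price already equals the CIF value: 165513.11
Import duty = 165513.11 × 23% = 38068.02
Buyer bears: delivery 1643.66 + duty 38068.02 = 39711.68
Landed cost = invoice 165513.11 + 39711.68 = 205224.79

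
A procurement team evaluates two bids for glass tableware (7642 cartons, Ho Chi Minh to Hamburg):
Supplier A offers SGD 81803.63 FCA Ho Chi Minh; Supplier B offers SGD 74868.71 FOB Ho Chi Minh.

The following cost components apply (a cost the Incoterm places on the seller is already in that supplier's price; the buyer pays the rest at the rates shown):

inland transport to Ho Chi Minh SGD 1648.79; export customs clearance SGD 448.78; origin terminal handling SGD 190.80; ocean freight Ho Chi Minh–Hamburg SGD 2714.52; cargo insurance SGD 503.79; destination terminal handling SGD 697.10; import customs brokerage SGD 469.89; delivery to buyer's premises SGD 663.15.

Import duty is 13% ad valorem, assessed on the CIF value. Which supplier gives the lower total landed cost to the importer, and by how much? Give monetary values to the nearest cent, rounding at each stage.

Supplier A (FCA):
CIF value = FCA price + origin terminal + freight + insurance = 81803.63 + 190.80 + 2714.52 + 503.79 = 85212.74
Import duty = 85212.74 × 13% = 11077.66
Buyer bears (A): 190.80 + 2714.52 + 503.79 + 697.10 + 469.89 + 663.15 = 5239.25
Landed cost (A) = invoice 81803.63 + 5239.25 + duty 11077.66 = 98120.54
Supplier B (FOB):
CIF value = FOB price + freight + insurance = 74868.71 + 2714.52 + 503.79 = 78087.02
Import duty = 78087.02 × 13% = 10151.31
Buyer bears (B): 2714.52 + 503.79 + 697.10 + 469.89 + 663.15 = 5048.45
Landed cost (B) = invoice 74868.71 + 5048.45 + duty 10151.31 = 90068.47
Difference = |98120.54 − 90068.47| = 8052.07

Supplier B is cheaper by SGD 8052.07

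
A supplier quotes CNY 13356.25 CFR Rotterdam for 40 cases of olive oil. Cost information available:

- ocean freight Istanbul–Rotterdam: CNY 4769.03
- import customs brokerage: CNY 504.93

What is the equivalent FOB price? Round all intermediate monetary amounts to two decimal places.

FOB price: CNY 8587.22

Not relevant to the conversion: brokerage — on the buyer under both terms; not part of either seller's price.
From CFR to FOB, the seller no longer bears: freight.
FOB price = 13356.25 − 4769.03 = 8587.22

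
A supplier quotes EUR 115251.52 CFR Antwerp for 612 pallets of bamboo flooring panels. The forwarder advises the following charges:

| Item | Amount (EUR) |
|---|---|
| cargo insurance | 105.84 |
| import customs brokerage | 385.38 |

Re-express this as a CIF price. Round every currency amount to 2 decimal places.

CIF price: EUR 115357.36

Not relevant to the conversion: brokerage — on the buyer under both terms; not part of either seller's price.
From CFR to CIF, the seller additionally bears: insurance.
CIF price = 115251.52 + 105.84 = 115357.36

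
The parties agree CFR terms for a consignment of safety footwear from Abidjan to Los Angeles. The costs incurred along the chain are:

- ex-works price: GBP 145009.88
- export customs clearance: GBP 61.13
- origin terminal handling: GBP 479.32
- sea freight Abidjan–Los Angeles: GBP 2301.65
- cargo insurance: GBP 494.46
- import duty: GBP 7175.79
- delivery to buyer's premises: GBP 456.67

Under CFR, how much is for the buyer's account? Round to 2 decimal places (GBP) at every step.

CFR: the seller pays costs through ocean freight to the destination port, but not insurance.
Seller's account: goods 145009.88 + export clearance 61.13 + origin terminal 479.32 + freight 2301.65 = 147851.98
Buyer's account: insurance 494.46 + duty 7175.79 + delivery 456.67 = 8126.92

Buyer's account: GBP 8126.92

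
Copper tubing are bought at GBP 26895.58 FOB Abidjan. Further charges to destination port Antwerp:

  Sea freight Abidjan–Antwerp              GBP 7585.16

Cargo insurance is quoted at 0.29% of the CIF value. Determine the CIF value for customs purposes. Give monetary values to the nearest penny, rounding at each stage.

CIF value: GBP 34581.02

Let C be the CIF value. C = FOB price + freight + 0.29% × C
C − 0.29% × C = 26895.58 + 7585.16
0.9971 × C = 34480.74
C = 34480.74 / 0.9971 = 34581.02
Insurance premium = 0.29% × 34581.02 = 100.28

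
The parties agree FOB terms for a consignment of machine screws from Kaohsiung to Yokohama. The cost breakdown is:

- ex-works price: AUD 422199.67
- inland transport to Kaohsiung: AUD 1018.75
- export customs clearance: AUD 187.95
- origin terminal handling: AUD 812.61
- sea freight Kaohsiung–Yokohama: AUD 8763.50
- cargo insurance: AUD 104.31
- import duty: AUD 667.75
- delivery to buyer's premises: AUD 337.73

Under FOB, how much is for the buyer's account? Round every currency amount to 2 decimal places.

FOB: the seller bears costs until goods are on board at the origin port; the buyer bears freight, insurance and all costs thereafter.
Seller's account: goods 422199.67 + inland to port 1018.75 + export clearance 187.95 + origin terminal 812.61 = 424218.98
Buyer's account: freight 8763.50 + insurance 104.31 + duty 667.75 + delivery 337.73 = 9873.29

Buyer's account: AUD 9873.29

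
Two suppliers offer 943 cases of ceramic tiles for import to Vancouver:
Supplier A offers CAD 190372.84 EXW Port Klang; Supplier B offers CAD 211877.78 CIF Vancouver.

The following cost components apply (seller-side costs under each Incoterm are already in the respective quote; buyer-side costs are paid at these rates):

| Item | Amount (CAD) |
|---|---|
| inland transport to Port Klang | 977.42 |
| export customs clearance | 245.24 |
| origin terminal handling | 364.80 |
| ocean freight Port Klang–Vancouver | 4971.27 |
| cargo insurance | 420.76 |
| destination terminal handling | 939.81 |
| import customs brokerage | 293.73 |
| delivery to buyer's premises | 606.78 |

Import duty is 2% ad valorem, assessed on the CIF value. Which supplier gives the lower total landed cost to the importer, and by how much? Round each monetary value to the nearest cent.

Supplier A is cheaper by CAD 14815.96

Supplier A (EXW):
CIF value = EXW price + inland to port + export clearance + origin terminal + freight + insurance = 190372.84 + 977.42 + 245.24 + 364.80 + 4971.27 + 420.76 = 197352.33
Import duty = 197352.33 × 2% = 3947.05
Buyer bears (A): 977.42 + 245.24 + 364.80 + 4971.27 + 420.76 + 939.81 + 293.73 + 606.78 = 8819.81
Landed cost (A) = invoice 190372.84 + 8819.81 + duty 3947.05 = 203139.70
Supplier B (CIF):
The CIF price already equals the CIF value: 211877.78
Import duty = 211877.78 × 2% = 4237.56
Buyer bears (B): 939.81 + 293.73 + 606.78 = 1840.32
Landed cost (B) = invoice 211877.78 + 1840.32 + duty 4237.56 = 217955.66
Difference = |203139.70 − 217955.66| = 14815.96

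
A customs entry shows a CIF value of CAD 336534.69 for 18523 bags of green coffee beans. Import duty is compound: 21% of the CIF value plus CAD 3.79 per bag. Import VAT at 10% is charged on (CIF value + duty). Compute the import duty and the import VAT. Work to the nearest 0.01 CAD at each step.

Ad valorem component: 336534.69 × 21% = 70672.28
Specific component: 18523 × 3.79 = 70202.17
Import duty = 70672.28 + 70202.17 = 140874.45
VAT base = CIF + duty = 336534.69 + 140874.45 = 477409.14
Import VAT = 477409.14 × 10% = 47740.91

Import duty: CAD 140874.45; import VAT: CAD 47740.91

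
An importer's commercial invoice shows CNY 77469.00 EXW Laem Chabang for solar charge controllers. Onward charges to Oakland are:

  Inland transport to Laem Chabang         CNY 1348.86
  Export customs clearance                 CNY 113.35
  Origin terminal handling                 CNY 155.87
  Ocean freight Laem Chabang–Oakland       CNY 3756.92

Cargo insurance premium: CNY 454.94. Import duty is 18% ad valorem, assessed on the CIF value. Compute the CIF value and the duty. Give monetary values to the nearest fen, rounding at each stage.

CIF = EXW price + pre-shipment costs + freight + insurance
CIF = 77469.00 + 1348.86 + 113.35 + 155.87 + 3756.92 + 454.94 = 83298.94
Import duty = 83298.94 × 18% = 14993.81

CIF value: CNY 83298.94; import duty: CNY 14993.81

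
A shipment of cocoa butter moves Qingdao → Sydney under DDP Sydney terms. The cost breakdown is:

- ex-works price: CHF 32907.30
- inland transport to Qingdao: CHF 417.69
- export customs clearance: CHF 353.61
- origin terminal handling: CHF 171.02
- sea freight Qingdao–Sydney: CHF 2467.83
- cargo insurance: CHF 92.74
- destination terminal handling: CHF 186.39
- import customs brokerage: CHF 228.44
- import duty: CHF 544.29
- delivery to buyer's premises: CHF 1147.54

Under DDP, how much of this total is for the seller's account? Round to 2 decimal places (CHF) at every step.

DDP: the seller bears all costs including import duty.
Seller's account: goods 32907.30 + inland to port 417.69 + export clearance 353.61 + origin terminal 171.02 + freight 2467.83 + insurance 92.74 + destination terminal 186.39 + brokerage 228.44 + duty 544.29 + delivery 1147.54 = 38516.85
Buyer's account: 0.00

Seller's account: CHF 38516.85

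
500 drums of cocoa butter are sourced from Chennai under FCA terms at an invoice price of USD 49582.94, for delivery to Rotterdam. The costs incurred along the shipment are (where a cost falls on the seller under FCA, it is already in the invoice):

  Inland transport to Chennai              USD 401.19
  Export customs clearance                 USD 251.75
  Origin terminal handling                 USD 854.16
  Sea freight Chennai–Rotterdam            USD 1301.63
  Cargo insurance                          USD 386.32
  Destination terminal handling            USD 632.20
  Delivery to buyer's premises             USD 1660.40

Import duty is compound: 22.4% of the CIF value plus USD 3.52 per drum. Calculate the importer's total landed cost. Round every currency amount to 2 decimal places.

FCA: the seller delivers export-cleared goods to the carrier; the buyer bears costs from that point.
Already in the invoice (seller's account under FCA): inland to port, export clearance — exclude.
CIF value = FCA price + origin terminal + freight + insurance = 49582.94 + 854.16 + 1301.63 + 386.32 = 52125.05
Ad valorem component: 52125.05 × 22.4% = 11676.01
Specific component: 500 × 3.52 = 1760.00
Import duty = 11676.01 + 1760.00 = 13436.01
Buyer bears: origin terminal 854.16 + freight 1301.63 + insurance 386.32 + destination terminal 632.20 + delivery 1660.40 + duty 13436.01 = 18270.72
Landed cost = invoice 49582.94 + 18270.72 = 67853.66

Total landed cost: USD 67853.66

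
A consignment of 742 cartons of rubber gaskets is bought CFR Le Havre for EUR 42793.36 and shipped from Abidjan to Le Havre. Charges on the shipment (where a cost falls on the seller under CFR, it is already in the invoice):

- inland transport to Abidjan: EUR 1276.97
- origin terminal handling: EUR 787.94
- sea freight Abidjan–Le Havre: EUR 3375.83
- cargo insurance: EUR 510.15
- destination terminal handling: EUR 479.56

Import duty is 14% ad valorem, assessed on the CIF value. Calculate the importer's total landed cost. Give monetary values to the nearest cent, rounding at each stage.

Total landed cost: EUR 49845.56

CFR: the seller pays costs through ocean freight to the destination port, but not insurance.
Already in the invoice (seller's account under CFR): inland to port, origin terminal, freight — exclude.
CIF value = CFR price + insurance = 42793.36 + 510.15 = 43303.51
Import duty = 43303.51 × 14% = 6062.49
Buyer bears: insurance 510.15 + destination terminal 479.56 + duty 6062.49 = 7052.20
Landed cost = invoice 42793.36 + 7052.20 = 49845.56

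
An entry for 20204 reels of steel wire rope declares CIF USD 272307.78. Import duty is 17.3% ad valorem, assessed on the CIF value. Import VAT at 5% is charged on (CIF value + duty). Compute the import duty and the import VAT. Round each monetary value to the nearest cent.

Import duty = 272307.78 × 17.3% = 47109.25
VAT base = CIF + duty = 272307.78 + 47109.25 = 319417.03
Import VAT = 319417.03 × 5% = 15970.85

Import duty: USD 47109.25; import VAT: USD 15970.85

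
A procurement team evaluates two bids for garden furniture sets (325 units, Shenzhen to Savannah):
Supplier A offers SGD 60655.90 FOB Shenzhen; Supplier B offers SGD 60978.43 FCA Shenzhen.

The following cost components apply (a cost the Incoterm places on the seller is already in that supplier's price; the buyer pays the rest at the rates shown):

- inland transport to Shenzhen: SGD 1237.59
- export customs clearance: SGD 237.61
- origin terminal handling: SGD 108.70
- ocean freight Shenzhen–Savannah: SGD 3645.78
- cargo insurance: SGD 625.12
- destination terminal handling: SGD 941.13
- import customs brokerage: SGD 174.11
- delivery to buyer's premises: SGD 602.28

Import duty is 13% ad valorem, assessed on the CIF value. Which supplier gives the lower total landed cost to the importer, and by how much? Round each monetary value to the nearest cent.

Supplier A (FOB):
CIF value = FOB price + freight + insurance = 60655.90 + 3645.78 + 625.12 = 64926.80
Import duty = 64926.80 × 13% = 8440.48
Buyer bears (A): 3645.78 + 625.12 + 941.13 + 174.11 + 602.28 = 5988.42
Landed cost (A) = invoice 60655.90 + 5988.42 + duty 8440.48 = 75084.80
Supplier B (FCA):
CIF value = FCA price + origin terminal + freight + insurance = 60978.43 + 108.70 + 3645.78 + 625.12 = 65358.03
Import duty = 65358.03 × 13% = 8496.54
Buyer bears (B): 108.70 + 3645.78 + 625.12 + 941.13 + 174.11 + 602.28 = 6097.12
Landed cost (B) = invoice 60978.43 + 6097.12 + duty 8496.54 = 75572.09
Difference = |75084.80 − 75572.09| = 487.29

Supplier A is cheaper by SGD 487.29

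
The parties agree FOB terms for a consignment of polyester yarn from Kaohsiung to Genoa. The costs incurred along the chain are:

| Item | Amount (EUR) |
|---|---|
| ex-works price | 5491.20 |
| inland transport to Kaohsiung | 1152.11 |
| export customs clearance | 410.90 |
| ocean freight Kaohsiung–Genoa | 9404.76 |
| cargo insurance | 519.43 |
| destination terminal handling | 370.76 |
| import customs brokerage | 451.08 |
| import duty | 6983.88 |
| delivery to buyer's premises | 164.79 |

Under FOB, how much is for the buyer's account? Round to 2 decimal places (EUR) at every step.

FOB: the seller bears costs until goods are on board at the origin port; the buyer bears freight, insurance and all costs thereafter.
Seller's account: goods 5491.20 + inland to port 1152.11 + export clearance 410.90 = 7054.21
Buyer's account: freight 9404.76 + insurance 519.43 + destination terminal 370.76 + brokerage 451.08 + duty 6983.88 + delivery 164.79 = 17894.70

Buyer's account: EUR 17894.70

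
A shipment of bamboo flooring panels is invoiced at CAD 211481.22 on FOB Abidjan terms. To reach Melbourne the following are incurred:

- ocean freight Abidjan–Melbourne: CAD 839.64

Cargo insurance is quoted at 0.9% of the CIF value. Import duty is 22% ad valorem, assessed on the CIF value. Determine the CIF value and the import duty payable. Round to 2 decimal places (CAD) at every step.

CIF value: CAD 214249.10; import duty: CAD 47134.80

Let C be the CIF value. C = FOB price + freight + 0.9% × C
C − 0.9% × C = 211481.22 + 839.64
0.991 × C = 212320.86
C = 212320.86 / 0.991 = 214249.10
Insurance premium = 0.9% × 214249.10 = 1928.24
Import duty = 214249.10 × 22% = 47134.80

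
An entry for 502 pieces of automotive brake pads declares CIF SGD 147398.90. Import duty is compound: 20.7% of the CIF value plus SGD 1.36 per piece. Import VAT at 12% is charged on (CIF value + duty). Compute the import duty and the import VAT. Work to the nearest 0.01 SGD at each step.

Import duty: SGD 31194.29; import VAT: SGD 21431.18

Ad valorem component: 147398.90 × 20.7% = 30511.57
Specific component: 502 × 1.36 = 682.72
Import duty = 30511.57 + 682.72 = 31194.29
VAT base = CIF + duty = 147398.90 + 31194.29 = 178593.19
Import VAT = 178593.19 × 12% = 21431.18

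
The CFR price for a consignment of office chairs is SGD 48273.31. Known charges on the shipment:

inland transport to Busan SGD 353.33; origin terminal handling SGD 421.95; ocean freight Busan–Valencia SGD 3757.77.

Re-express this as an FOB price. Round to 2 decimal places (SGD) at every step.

FOB price: SGD 44515.54

Not relevant to the conversion: origin terminal, inland to port — on the seller under both CFR and FOB; already in the CFR price and stays in the FOB price.
From CFR to FOB, the seller no longer bears: freight.
FOB price = 48273.31 − 3757.77 = 44515.54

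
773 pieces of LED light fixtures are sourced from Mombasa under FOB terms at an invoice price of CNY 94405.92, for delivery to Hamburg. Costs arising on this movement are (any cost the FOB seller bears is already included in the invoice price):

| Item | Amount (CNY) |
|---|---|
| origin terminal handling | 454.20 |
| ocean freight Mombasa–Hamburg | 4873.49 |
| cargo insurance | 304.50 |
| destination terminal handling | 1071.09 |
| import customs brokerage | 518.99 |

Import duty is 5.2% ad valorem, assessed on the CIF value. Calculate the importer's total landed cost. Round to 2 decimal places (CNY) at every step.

FOB: the seller bears costs until goods are on board at the origin port; the buyer bears freight, insurance and all costs thereafter.
Already in the invoice (seller's account under FOB): origin terminal — exclude.
CIF value = FOB price + freight + insurance = 94405.92 + 4873.49 + 304.50 = 99583.91
Import duty = 99583.91 × 5.2% = 5178.36
Buyer bears: freight 4873.49 + insurance 304.50 + destination terminal 1071.09 + brokerage 518.99 + duty 5178.36 = 11946.43
Landed cost = invoice 94405.92 + 11946.43 = 106352.35

Total landed cost: CNY 106352.35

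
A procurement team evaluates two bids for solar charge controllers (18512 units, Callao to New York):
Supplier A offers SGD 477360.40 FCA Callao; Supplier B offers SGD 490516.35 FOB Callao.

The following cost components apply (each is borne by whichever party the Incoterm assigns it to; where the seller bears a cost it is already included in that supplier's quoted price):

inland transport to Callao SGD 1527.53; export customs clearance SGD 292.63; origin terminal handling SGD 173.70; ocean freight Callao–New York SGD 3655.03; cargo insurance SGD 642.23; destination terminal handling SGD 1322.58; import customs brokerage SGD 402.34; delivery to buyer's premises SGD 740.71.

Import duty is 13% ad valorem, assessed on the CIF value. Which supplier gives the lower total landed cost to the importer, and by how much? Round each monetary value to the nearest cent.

Supplier A (FCA):
CIF value = FCA price + origin terminal + freight + insurance = 477360.40 + 173.70 + 3655.03 + 642.23 = 481831.36
Import duty = 481831.36 × 13% = 62638.08
Buyer bears (A): 173.70 + 3655.03 + 642.23 + 1322.58 + 402.34 + 740.71 = 6936.59
Landed cost (A) = invoice 477360.40 + 6936.59 + duty 62638.08 = 546935.07
Supplier B (FOB):
CIF value = FOB price + freight + insurance = 490516.35 + 3655.03 + 642.23 = 494813.61
Import duty = 494813.61 × 13% = 64325.77
Buyer bears (B): 3655.03 + 642.23 + 1322.58 + 402.34 + 740.71 = 6762.89
Landed cost (B) = invoice 490516.35 + 6762.89 + duty 64325.77 = 561605.01
Difference = |546935.07 − 561605.01| = 14669.94

Supplier A is cheaper by SGD 14669.94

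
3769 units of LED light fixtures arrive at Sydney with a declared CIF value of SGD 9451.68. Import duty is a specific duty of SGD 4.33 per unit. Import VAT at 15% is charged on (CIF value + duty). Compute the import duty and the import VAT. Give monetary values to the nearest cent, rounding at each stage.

Import duty: SGD 16319.77; import VAT: SGD 3865.72

Import duty = 3769 × 4.33 = 16319.77
VAT base = CIF + duty = 9451.68 + 16319.77 = 25771.45
Import VAT = 25771.45 × 15% = 3865.72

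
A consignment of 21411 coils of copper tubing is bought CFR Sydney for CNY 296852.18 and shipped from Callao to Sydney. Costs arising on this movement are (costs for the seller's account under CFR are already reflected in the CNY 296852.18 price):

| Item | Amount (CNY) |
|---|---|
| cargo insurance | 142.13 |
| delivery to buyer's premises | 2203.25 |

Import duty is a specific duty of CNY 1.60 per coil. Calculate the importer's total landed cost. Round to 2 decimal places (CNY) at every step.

Total landed cost: CNY 333455.16

CFR: the seller pays costs through ocean freight to the destination port, but not insurance.
CIF value = CFR price + insurance = 296852.18 + 142.13 = 296994.31
Import duty = 21411 × 1.60 = 34257.60
Buyer bears: insurance 142.13 + delivery 2203.25 + duty 34257.60 = 36602.98
Landed cost = invoice 296852.18 + 36602.98 = 333455.16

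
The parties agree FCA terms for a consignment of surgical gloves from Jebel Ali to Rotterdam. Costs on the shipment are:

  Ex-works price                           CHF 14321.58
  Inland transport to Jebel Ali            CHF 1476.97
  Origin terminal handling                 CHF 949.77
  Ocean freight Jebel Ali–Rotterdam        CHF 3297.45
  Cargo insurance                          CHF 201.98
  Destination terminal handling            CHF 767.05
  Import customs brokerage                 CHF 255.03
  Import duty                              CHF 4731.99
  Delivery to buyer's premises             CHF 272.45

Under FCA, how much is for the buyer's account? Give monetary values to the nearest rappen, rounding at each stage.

FCA: the seller delivers export-cleared goods to the carrier; the buyer bears costs from that point.
Seller's account: goods 14321.58 + inland to port 1476.97 = 15798.55
Buyer's account: origin terminal 949.77 + freight 3297.45 + insurance 201.98 + destination terminal 767.05 + brokerage 255.03 + duty 4731.99 + delivery 272.45 = 10475.72

Buyer's account: CHF 10475.72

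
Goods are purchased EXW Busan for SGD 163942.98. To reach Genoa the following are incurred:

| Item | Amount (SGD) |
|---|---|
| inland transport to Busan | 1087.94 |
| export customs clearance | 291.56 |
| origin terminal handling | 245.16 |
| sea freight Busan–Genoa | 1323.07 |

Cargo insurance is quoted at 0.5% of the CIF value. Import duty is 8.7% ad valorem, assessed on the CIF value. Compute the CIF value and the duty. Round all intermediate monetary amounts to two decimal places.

CIF value: SGD 167729.36; import duty: SGD 14592.45

Let C be the CIF value. C = EXW price + pre-shipment costs + freight + 0.5% × C
C − 0.5% × C = 163942.98 + 1087.94 + 291.56 + 245.16 + 1323.07
0.995 × C = 166890.71
C = 166890.71 / 0.995 = 167729.36
Insurance premium = 0.5% × 167729.36 = 838.65
Import duty = 167729.36 × 8.7% = 14592.45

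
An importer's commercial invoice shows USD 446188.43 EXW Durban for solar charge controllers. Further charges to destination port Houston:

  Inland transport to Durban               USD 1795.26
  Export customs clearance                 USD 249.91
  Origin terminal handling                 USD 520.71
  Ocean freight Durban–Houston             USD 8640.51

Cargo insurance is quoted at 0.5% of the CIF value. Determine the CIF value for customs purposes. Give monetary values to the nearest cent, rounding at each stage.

CIF value: USD 459693.29

Let C be the CIF value. C = EXW price + pre-shipment costs + freight + 0.5% × C
C − 0.5% × C = 446188.43 + 1795.26 + 249.91 + 520.71 + 8640.51
0.995 × C = 457394.82
C = 457394.82 / 0.995 = 459693.29
Insurance premium = 0.5% × 459693.29 = 2298.47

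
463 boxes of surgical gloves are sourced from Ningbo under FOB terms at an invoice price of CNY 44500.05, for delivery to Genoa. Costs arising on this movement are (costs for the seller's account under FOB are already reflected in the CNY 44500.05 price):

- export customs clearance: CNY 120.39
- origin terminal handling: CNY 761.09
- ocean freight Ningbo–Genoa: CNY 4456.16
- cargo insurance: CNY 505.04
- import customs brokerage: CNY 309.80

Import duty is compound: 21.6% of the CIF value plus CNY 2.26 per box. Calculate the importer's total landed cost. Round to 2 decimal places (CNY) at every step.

FOB: the seller bears costs until goods are on board at the origin port; the buyer bears freight, insurance and all costs thereafter.
Already in the invoice (seller's account under FOB): export clearance, origin terminal — exclude.
CIF value = FOB price + freight + insurance = 44500.05 + 4456.16 + 505.04 = 49461.25
Ad valorem component: 49461.25 × 21.6% = 10683.63
Specific component: 463 × 2.26 = 1046.38
Import duty = 10683.63 + 1046.38 = 11730.01
Buyer bears: freight 4456.16 + insurance 505.04 + brokerage 309.80 + duty 11730.01 = 17001.01
Landed cost = invoice 44500.05 + 17001.01 = 61501.06

Total landed cost: CNY 61501.06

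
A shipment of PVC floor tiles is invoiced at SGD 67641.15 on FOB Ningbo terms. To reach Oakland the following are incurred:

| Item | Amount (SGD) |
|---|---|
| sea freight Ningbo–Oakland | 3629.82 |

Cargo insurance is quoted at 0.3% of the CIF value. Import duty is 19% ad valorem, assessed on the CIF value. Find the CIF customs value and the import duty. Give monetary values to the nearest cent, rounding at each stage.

CIF value: SGD 71485.43; import duty: SGD 13582.23

Let C be the CIF value. C = FOB price + freight + 0.3% × C
C − 0.3% × C = 67641.15 + 3629.82
0.997 × C = 71270.97
C = 71270.97 / 0.997 = 71485.43
Insurance premium = 0.3% × 71485.43 = 214.46
Import duty = 71485.43 × 19% = 13582.23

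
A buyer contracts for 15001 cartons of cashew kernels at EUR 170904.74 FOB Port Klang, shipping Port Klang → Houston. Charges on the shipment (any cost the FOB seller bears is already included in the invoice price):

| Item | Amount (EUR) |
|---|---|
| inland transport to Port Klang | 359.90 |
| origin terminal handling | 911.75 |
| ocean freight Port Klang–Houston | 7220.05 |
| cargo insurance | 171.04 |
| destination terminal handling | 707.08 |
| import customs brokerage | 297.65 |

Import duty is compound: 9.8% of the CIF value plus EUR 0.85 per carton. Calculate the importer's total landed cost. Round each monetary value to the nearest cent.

FOB: the seller bears costs until goods are on board at the origin port; the buyer bears freight, insurance and all costs thereafter.
Already in the invoice (seller's account under FOB): inland to port, origin terminal — exclude.
CIF value = FOB price + freight + insurance = 170904.74 + 7220.05 + 171.04 = 178295.83
Ad valorem component: 178295.83 × 9.8% = 17472.99
Specific component: 15001 × 0.85 = 12750.85
Import duty = 17472.99 + 12750.85 = 30223.84
Buyer bears: freight 7220.05 + insurance 171.04 + destination terminal 707.08 + brokerage 297.65 + duty 30223.84 = 38619.66
Landed cost = invoice 170904.74 + 38619.66 = 209524.40

Total landed cost: EUR 209524.40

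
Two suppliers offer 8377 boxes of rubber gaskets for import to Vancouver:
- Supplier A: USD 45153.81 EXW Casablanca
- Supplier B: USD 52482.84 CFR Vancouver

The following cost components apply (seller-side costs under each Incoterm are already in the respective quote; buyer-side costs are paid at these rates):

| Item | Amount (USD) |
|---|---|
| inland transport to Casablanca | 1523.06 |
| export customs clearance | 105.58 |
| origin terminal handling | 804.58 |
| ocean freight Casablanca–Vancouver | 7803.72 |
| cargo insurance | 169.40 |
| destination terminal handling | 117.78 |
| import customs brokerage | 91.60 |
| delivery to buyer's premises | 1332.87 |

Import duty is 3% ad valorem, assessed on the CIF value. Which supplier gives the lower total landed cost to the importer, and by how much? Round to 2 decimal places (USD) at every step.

Supplier A (EXW):
CIF value = EXW price + inland to port + export clearance + origin terminal + freight + insurance = 45153.81 + 1523.06 + 105.58 + 804.58 + 7803.72 + 169.40 = 55560.15
Import duty = 55560.15 × 3% = 1666.80
Buyer bears (A): 1523.06 + 105.58 + 804.58 + 7803.72 + 169.40 + 117.78 + 91.60 + 1332.87 = 11948.59
Landed cost (A) = invoice 45153.81 + 11948.59 + duty 1666.80 = 58769.20
Supplier B (CFR):
CIF value = CFR price + insurance = 52482.84 + 169.40 = 52652.24
Import duty = 52652.24 × 3% = 1579.57
Buyer bears (B): 169.40 + 117.78 + 91.60 + 1332.87 = 1711.65
Landed cost (B) = invoice 52482.84 + 1711.65 + duty 1579.57 = 55774.06
Difference = |58769.20 − 55774.06| = 2995.14

Supplier B is cheaper by USD 2995.14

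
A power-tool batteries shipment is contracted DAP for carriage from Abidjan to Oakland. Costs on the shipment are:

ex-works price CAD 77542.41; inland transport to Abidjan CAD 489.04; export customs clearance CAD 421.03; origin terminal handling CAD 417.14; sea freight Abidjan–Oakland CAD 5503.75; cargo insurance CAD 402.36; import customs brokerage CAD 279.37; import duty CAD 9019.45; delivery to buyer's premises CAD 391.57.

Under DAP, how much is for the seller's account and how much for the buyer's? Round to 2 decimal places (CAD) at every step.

Seller: CAD 85167.30; buyer: CAD 9298.82

DAP: the seller bears all costs to the named destination except import duty and clearance.
Seller's account: goods 77542.41 + inland to port 489.04 + export clearance 421.03 + origin terminal 417.14 + freight 5503.75 + insurance 402.36 + delivery 391.57 = 85167.30
Buyer's account: brokerage 279.37 + duty 9019.45 = 9298.82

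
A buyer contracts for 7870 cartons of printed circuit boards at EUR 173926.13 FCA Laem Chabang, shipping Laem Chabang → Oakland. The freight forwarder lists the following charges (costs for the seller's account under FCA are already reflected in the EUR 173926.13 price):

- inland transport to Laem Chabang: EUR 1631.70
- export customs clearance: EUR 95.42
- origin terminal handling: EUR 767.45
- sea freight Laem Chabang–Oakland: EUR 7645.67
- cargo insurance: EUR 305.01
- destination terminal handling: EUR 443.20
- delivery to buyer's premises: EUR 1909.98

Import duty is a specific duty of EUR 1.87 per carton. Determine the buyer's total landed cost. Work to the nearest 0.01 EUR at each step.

FCA: the seller delivers export-cleared goods to the carrier; the buyer bears costs from that point.
Already in the invoice (seller's account under FCA): inland to port, export clearance — exclude.
CIF value = FCA price + origin terminal + freight + insurance = 173926.13 + 767.45 + 7645.67 + 305.01 = 182644.26
Import duty = 7870 × 1.87 = 14716.90
Buyer bears: origin terminal 767.45 + freight 7645.67 + insurance 305.01 + destination terminal 443.20 + delivery 1909.98 + duty 14716.90 = 25788.21
Landed cost = invoice 173926.13 + 25788.21 = 199714.34

Total landed cost: EUR 199714.34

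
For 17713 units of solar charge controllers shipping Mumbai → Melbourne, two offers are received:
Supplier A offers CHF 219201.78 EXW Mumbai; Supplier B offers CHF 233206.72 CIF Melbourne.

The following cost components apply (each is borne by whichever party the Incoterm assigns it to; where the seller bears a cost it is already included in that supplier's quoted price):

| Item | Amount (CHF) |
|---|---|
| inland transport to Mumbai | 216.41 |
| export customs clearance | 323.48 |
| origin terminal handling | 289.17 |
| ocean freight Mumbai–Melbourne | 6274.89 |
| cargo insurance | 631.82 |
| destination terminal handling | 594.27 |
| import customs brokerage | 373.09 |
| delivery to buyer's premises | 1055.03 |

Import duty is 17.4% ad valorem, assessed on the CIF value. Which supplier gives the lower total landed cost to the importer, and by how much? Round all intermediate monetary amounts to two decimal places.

Supplier A (EXW):
CIF value = EXW price + inland to port + export clearance + origin terminal + freight + insurance = 219201.78 + 216.41 + 323.48 + 289.17 + 6274.89 + 631.82 = 226937.55
Import duty = 226937.55 × 17.4% = 39487.13
Buyer bears (A): 216.41 + 323.48 + 289.17 + 6274.89 + 631.82 + 594.27 + 373.09 + 1055.03 = 9758.16
Landed cost (A) = invoice 219201.78 + 9758.16 + duty 39487.13 = 268447.07
Supplier B (CIF):
The CIF price already equals the CIF value: 233206.72
Import duty = 233206.72 × 17.4% = 40577.97
Buyer bears (B): 594.27 + 373.09 + 1055.03 = 2022.39
Landed cost (B) = invoice 233206.72 + 2022.39 + duty 40577.97 = 275807.08
Difference = |268447.07 − 275807.08| = 7360.01

Supplier A is cheaper by CHF 7360.01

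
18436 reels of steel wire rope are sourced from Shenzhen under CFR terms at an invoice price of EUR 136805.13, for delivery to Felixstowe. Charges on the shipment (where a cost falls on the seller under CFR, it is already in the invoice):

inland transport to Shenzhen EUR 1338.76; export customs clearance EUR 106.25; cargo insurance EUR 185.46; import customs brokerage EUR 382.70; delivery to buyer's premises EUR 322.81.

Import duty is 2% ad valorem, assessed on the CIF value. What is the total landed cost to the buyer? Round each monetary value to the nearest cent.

CFR: the seller pays costs through ocean freight to the destination port, but not insurance.
Already in the invoice (seller's account under CFR): inland to port, export clearance — exclude.
CIF value = CFR price + insurance = 136805.13 + 185.46 = 136990.59
Import duty = 136990.59 × 2% = 2739.81
Buyer bears: insurance 185.46 + brokerage 382.70 + delivery 322.81 + duty 2739.81 = 3630.78
Landed cost = invoice 136805.13 + 3630.78 = 140435.91

Total landed cost: EUR 140435.91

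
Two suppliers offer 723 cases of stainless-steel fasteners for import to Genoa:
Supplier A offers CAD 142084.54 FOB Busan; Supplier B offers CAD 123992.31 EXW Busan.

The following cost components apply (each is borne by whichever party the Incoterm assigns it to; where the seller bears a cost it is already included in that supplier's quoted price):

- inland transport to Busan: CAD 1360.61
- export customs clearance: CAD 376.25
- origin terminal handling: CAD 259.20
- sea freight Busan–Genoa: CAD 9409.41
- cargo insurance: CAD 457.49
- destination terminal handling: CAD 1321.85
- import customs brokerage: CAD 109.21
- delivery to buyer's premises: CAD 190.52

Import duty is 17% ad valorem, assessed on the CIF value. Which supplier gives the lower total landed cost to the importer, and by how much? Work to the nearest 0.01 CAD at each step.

Supplier B is cheaper by CAD 18832.51

Supplier A (FOB):
CIF value = FOB price + freight + insurance = 142084.54 + 9409.41 + 457.49 = 151951.44
Import duty = 151951.44 × 17% = 25831.74
Buyer bears (A): 9409.41 + 457.49 + 1321.85 + 109.21 + 190.52 = 11488.48
Landed cost (A) = invoice 142084.54 + 11488.48 + duty 25831.74 = 179404.76
Supplier B (EXW):
CIF value = EXW price + inland to port + export clearance + origin terminal + freight + insurance = 123992.31 + 1360.61 + 376.25 + 259.20 + 9409.41 + 457.49 = 135855.27
Import duty = 135855.27 × 17% = 23095.40
Buyer bears (B): 1360.61 + 376.25 + 259.20 + 9409.41 + 457.49 + 1321.85 + 109.21 + 190.52 = 13484.54
Landed cost (B) = invoice 123992.31 + 13484.54 + duty 23095.40 = 160572.25
Difference = |179404.76 − 160572.25| = 18832.51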